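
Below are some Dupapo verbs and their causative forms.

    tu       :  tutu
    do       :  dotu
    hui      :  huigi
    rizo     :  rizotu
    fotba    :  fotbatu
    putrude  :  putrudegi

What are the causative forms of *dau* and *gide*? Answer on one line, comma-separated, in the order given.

The pattern is front/back vowel harmony: -gi when the last vowel of the stem is a front vowel (*hui*, *putrude*); -tu when the last vowel of the stem is a back vowel (*tu*, *do*, *rizo*, *fotba*).
The last vowel of *dau* is /u/, which is a back vowel, so the suffix is -tu, giving *dautu*.
The last vowel of *gide* is /e/, which is a front vowel, so the suffix is -gi, giving *gidegi*.

dautu, gidegi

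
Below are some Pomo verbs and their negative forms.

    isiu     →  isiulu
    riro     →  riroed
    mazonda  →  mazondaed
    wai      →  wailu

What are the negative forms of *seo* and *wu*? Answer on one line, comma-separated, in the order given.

Looking at the last vowel of each stem: -lu when the last vowel of the stem is a high vowel (*isiu*, *wai*); -ed when the last vowel of the stem is a non-high vowel (*riro*, *mazonda*).
*seo*: last vowel = /o/, a non-high vowel → -ed → *seoed*.
The last vowel of *wu* is /u/, which is a high vowel, so the suffix is -lu, giving *wulu*.

seoed, wulu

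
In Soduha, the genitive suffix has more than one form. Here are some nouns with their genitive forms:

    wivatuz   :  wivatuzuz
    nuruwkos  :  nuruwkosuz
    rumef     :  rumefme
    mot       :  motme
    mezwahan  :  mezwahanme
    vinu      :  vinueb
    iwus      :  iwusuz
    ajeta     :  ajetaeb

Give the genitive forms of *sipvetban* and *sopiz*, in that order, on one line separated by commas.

The alternation tracks the final sound of the stem — -uz when the stem ends in a sibilant (*wivatuz*, *nuruwkos*, *iwus*); -me when the stem ends in a non-sibilant consonant (*rumef*, *mot*, *mezwahan*); -eb when the stem ends in a vowel (*vinu*, *ajeta*).
The final sound of *sipvetban* is /n/, which is a non-sibilant consonant, so the suffix is -me, giving *sipvetbanme*.
*sopiz*: final sound = /z/, a sibilant → -uz → *sopizuz*.

sipvetbanme, sopizuz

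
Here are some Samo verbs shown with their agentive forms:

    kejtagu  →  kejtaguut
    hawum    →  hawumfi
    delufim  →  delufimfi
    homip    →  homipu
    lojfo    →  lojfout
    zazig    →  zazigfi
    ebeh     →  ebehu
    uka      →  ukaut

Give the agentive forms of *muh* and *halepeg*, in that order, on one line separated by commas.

The suffix is conditioned by the final sound: -u when the stem ends in a voiceless consonant (*homip*, *ebeh*); -fi when the stem ends in a voiced consonant (*hawum*, *delufim*, *zazig*); -ut when the stem ends in a vowel (*kejtagu*, *lojfo*, *uka*).
*muh* — final sound /h/ (a voiceless consonant) → -u → *muhu*.
Since the final sound of *halepeg* is /g/ (a voiced consonant), it takes -fi, giving *halepegfi*.

muhu, halepegfi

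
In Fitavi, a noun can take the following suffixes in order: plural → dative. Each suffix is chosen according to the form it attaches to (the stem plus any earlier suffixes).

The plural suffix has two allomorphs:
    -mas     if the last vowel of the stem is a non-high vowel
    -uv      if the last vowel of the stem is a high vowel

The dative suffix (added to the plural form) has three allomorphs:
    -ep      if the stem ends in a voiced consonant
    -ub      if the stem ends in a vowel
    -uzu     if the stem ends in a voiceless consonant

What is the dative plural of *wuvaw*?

wuvawmasuzu

Since the last vowel of *wuvaw* is /a/ (a non-high vowel), it takes -mas, giving *wuvawmas*.
The final sound of the plural form *wuvawmas* is /s/, which is a voiceless consonant, so the dative suffix is -uzu, giving *wuvawmasuzu*.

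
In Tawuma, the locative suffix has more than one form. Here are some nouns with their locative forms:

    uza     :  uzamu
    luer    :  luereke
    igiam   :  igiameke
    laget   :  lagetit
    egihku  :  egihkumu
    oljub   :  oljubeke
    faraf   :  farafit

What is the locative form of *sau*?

saumu

The alternation tracks the final sound of the stem — -it when the stem ends in a voiceless consonant (*laget*, *faraf*); -eke when the stem ends in a voiced consonant (*luer*, *igiam*, *oljub*); -mu when the stem ends in a vowel (*uza*, *egihku*).
The final sound of *sau* is /u/, which is a vowel, so the suffix is -mu, giving *saumu*.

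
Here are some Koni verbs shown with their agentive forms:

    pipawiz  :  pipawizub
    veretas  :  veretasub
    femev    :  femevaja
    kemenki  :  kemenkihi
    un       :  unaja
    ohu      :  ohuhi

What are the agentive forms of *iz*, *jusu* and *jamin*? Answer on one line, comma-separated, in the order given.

izub, jusuhi, jaminaja

The alternation tracks the final sound of the stem — -ub when the stem ends in a sibilant (*pipawiz*, *veretas*); -aja when the stem ends in a non-sibilant consonant (*femev*, *un*); -hi when the stem ends in a vowel (*kemenki*, *ohu*).
*iz* — final sound /z/ (a sibilant) → -ub → *izub*.
The final sound of *jusu* is /u/, which is a vowel, so the suffix is -hi, giving *jusuhi*.
*jamin*: final sound = /n/, a non-sibilant consonant → -aja → *jaminaja*.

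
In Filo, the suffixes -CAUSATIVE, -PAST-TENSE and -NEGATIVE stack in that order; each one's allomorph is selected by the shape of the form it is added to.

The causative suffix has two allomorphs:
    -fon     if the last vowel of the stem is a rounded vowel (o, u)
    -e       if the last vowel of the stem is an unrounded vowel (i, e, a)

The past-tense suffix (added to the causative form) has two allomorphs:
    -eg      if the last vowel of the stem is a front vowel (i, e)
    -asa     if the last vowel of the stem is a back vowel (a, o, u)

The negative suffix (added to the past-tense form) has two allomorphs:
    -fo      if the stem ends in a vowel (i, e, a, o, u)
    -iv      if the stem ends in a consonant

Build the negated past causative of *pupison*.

Since the last vowel of *pupison* is /o/ (a rounded vowel), it takes -fon, giving *pupisonfon*.
The last vowel of the causative form *pupisonfon* is /o/, which is a back vowel, so the past-tense suffix is -asa, giving *pupisonfonasa*.
The past-tense form *pupisonfonasa* — final sound /a/ (a vowel) → -fo → *pupisonfonasafo*.

pupisonfonasafo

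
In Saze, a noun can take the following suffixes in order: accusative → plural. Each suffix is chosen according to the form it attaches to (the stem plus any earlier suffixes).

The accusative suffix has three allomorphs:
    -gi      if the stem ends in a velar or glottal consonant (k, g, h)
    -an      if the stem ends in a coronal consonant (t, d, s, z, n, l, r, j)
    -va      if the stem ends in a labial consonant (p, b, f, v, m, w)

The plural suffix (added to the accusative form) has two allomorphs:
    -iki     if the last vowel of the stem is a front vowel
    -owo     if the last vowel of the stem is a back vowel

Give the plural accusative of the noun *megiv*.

*megiv*: final consonant = /v/, labial → -va → *megivva*.
Since the last vowel of the accusative form *megivva* is /a/ (a back vowel), it takes -owo, giving *megivvaowo*.

megivvaowo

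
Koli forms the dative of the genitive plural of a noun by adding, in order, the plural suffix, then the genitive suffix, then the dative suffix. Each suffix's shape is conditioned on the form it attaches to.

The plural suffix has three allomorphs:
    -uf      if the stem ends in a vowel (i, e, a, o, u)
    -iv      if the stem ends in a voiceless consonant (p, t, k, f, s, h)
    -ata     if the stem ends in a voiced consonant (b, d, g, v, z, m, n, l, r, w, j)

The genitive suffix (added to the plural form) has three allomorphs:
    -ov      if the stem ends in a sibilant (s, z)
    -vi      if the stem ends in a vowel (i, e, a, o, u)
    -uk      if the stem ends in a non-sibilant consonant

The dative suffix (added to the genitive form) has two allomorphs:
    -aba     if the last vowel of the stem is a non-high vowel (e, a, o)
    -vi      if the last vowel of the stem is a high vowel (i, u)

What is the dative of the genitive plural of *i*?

iufukvi

The final sound of *i* is /i/, which is a vowel, so the plural suffix is -uf, giving *iuf*.
The plural form *iuf* — final sound /f/ (a non-sibilant consonant) → -uk → *iufuk*.
Since the last vowel of the genitive form *iufuk* is /u/ (a high vowel), it takes -vi, giving *iufukvi*.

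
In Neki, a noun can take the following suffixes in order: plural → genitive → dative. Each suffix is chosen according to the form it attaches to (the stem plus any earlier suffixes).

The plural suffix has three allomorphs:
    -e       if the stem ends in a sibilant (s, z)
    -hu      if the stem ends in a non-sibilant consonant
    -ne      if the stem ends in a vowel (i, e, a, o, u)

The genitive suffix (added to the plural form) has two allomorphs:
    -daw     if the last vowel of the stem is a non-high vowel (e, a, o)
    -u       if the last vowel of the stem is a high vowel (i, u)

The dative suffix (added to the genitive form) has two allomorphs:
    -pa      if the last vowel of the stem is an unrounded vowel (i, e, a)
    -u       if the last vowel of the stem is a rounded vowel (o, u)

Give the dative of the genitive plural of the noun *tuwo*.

tuwonedawpa

*tuwo*: final sound = /o/, a vowel → -ne → *tuwone*.
The plural form *tuwone*: last vowel = /e/, a non-high vowel → -daw → *tuwonedaw*.
The genitive form *tuwonedaw*: last vowel = /a/, an unrounded vowel → -pa → *tuwonedawpa*.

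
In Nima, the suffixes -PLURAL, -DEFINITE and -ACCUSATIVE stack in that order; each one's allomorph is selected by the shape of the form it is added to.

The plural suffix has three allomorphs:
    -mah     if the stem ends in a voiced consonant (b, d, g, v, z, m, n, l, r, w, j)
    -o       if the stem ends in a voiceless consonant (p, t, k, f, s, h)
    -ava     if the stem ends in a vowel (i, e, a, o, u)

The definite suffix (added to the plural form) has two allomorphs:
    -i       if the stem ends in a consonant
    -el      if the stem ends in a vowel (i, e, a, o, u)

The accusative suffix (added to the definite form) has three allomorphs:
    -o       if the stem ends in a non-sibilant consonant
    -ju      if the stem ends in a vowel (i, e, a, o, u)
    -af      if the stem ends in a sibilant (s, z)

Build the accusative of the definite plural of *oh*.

ohoelo

Since the final sound of *oh* is /h/ (a voiceless consonant), it takes -o, giving *oho*.
The final sound of the plural form *oho* is /o/, which is a vowel, so the definite suffix is -el, giving *ohoel*.
The final sound of the definite form *ohoel* is /l/, which is a non-sibilant consonant, so the accusative suffix is -o, giving *ohoelo*.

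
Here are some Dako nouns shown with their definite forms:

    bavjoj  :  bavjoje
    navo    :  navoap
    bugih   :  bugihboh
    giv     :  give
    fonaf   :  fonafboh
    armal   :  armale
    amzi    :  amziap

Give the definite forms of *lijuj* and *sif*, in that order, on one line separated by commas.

The suffix is conditioned by the final sound: -boh when the stem ends in a voiceless consonant (*bugih*, *fonaf*); -e when the stem ends in a voiced consonant (*bavjoj*, *giv*, *armal*); -ap when the stem ends in a vowel (*navo*, *amzi*).
*lijuj*: final sound = /j/, a voiced consonant → -e → *lijuje*.
Since the final sound of *sif* is /f/ (a voiceless consonant), it takes -boh, giving *sifboh*.

lijuje, sifboh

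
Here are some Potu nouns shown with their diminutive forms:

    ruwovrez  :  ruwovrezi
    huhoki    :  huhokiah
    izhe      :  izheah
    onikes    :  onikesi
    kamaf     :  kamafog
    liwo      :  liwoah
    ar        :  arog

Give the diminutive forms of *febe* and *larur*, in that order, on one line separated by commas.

The alternation tracks the final sound of the stem — -i when the stem ends in a sibilant (*ruwovrez*, *onikes*); -og when the stem ends in a non-sibilant consonant (*kamaf*, *ar*); -ah when the stem ends in a vowel (*huhoki*, *izhe*, *liwo*).
*febe* — final sound /e/ (a vowel) → -ah → *febeah*.
*larur*: final sound = /r/, a non-sibilant consonant → -og → *larurog*.

febeah, larurog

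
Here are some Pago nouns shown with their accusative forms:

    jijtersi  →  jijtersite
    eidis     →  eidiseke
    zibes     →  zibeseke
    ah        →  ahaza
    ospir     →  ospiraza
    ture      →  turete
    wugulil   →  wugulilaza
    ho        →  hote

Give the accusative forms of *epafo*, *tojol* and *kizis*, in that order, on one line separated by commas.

The pattern is sibilance of the final sound: -eke when the stem ends in a sibilant (*eidis*, *zibes*); -aza when the stem ends in a non-sibilant consonant (*ah*, *ospir*, *wugulil*); -te when the stem ends in a vowel (*jijtersi*, *ture*, *ho*).
*epafo* — final sound /o/ (a vowel) → -te → *epafote*.
The final sound of *tojol* is /l/, which is a non-sibilant consonant, so the suffix is -aza, giving *tojolaza*.
The final sound of *kizis* is /s/, which is a sibilant, so the suffix is -eke, giving *kiziseke*.

epafote, tojolaza, kiziseke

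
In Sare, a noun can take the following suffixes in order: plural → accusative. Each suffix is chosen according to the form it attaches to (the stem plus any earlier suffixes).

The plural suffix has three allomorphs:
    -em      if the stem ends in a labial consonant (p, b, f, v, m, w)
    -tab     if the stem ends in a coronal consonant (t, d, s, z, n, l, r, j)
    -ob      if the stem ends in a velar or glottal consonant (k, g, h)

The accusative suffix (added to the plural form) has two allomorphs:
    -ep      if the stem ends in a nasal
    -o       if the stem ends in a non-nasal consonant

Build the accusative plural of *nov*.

*nov* — final consonant /v/ (labial) → -em → *novem*.
The plural form *novem*: final consonant = /m/, a nasal → -ep → *novemep*.

novemep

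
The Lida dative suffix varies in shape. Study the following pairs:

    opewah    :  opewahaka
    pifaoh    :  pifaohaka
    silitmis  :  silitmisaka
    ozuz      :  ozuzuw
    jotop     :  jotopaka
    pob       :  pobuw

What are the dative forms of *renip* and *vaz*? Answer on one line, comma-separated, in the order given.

renipaka, vazuw

The alternation tracks the final consonant of the stem — -aka when the stem ends in a voiceless consonant (*opewah*, *pifaoh*, *silitmis*, *jotop*); -uw when the stem ends in a voiced consonant (*ozuz*, *pob*).
Since the final consonant of *renip* is /p/ (voiceless), it takes -aka, giving *renipaka*.
The final consonant of *vaz* is /z/, which is voiced, so the suffix is -uw, giving *vazuw*.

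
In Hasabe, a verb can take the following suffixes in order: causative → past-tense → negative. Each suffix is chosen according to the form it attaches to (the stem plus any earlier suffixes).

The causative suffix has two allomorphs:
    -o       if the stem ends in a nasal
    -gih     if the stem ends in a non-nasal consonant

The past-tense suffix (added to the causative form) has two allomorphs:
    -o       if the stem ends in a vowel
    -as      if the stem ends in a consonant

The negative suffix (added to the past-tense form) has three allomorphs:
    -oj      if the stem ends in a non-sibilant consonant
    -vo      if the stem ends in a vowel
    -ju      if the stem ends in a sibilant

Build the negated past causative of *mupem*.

mupemoovo

The final consonant of *mupem* is /m/, which is a nasal, so the causative suffix is -o, giving *mupemo*.
The causative form *mupemo* — final sound /o/ (a vowel) → -o → *mupemoo*.
The past-tense form *mupemoo*: final sound = /o/, a vowel → -vo → *mupemoovo*.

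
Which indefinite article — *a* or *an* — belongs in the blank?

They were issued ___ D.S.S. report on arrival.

The indefinite article is chosen by the initial *sound* of the following word, not its spelling.
The initialism *D.S.S.* is read letter by letter; the first letter, D, is pronounced /diː/, which begins with a consonant sound.
So the article is *a*: They were issued a D.S.S. report on arrival.

a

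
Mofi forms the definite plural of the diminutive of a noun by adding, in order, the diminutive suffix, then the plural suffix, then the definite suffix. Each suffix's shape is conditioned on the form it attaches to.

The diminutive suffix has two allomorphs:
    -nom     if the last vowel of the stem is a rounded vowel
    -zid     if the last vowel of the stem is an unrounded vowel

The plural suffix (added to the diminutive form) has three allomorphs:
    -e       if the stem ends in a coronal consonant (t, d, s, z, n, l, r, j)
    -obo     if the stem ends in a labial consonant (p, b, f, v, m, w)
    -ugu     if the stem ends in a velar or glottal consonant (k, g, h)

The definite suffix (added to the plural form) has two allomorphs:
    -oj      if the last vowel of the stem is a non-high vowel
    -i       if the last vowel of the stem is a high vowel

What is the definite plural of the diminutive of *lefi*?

*lefi* — last vowel /i/ (an unrounded vowel) → -zid → *lefizid*.
Since the final consonant of the diminutive form *lefizid* is /d/ (coronal), it takes -e, giving *lefizide*.
The last vowel of the plural form *lefizide* is /e/, which is a non-high vowel, so the definite suffix is -oj, giving *lefizideoj*.

lefizideoj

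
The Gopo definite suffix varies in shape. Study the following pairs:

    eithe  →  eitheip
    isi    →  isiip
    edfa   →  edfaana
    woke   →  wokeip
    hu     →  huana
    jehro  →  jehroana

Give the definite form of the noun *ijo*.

The pattern is front/back vowel harmony: -ip when the last vowel of the stem is a front vowel (*eithe*, *isi*, *woke*); -ana when the last vowel of the stem is a back vowel (*edfa*, *hu*, *jehro*).
The last vowel of *ijo* is /o/, which is a back vowel, so the suffix is -ana, giving *ijoana*.

ijoana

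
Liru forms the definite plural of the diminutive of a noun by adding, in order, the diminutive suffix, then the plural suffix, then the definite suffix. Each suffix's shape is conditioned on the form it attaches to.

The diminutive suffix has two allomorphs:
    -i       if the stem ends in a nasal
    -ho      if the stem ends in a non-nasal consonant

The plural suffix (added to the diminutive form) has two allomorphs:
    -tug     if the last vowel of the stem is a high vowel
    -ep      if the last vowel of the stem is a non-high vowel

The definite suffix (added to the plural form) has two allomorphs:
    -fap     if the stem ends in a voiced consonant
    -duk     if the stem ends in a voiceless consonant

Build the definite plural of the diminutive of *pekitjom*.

*pekitjom*: final consonant = /m/, a nasal → -i → *pekitjomi*.
The last vowel of the diminutive form *pekitjomi* is /i/, which is a high vowel, so the plural suffix is -tug, giving *pekitjomitug*.
The plural form *pekitjomitug*: final consonant = /g/, voiced → -fap → *pekitjomitugfap*.

pekitjomitugfap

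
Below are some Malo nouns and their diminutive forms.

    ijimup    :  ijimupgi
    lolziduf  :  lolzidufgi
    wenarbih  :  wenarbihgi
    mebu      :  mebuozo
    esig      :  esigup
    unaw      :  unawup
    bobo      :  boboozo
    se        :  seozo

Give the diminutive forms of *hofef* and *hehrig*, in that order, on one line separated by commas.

Looking at the final sound of each stem: -gi when the stem ends in a voiceless consonant (*ijimup*, *lolziduf*, *wenarbih*); -up when the stem ends in a voiced consonant (*esig*, *unaw*); -ozo when the stem ends in a vowel (*mebu*, *bobo*, *se*).
*hofef*: final sound = /f/, a voiceless consonant → -gi → *hofefgi*.
*hehrig*: final sound = /g/, a voiced consonant → -up → *hehrigup*.

hofefgi, hehrigup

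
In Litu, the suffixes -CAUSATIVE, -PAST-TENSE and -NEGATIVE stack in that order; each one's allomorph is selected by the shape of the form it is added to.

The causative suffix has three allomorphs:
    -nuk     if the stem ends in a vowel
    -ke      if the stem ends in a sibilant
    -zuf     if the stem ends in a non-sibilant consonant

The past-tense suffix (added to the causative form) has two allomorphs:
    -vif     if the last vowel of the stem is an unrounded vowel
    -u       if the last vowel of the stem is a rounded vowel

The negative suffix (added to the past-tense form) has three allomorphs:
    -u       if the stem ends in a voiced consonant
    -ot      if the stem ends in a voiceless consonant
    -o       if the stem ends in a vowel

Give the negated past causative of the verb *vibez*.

vibezkevifot

*vibez*: final sound = /z/, a sibilant → -ke → *vibezke*.
Since the last vowel of the causative form *vibezke* is /e/ (an unrounded vowel), it takes -vif, giving *vibezkevif*.
The past-tense form *vibezkevif*: final sound = /f/, a voiceless consonant → -ot → *vibezkevifot*.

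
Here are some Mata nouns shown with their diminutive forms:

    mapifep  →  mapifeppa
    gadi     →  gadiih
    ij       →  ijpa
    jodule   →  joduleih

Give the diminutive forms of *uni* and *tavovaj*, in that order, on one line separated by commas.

uniih, tavovajpa

The pattern is consonant vs. vowel: -pa when the stem ends in a consonant (*mapifep*, *ij*); -ih when the stem ends in a vowel (*gadi*, *jodule*).
*uni*: final sound = /i/, a vowel → -ih → *uniih*.
*tavovaj*: final sound = /j/, a consonant → -pa → *tavovajpa*.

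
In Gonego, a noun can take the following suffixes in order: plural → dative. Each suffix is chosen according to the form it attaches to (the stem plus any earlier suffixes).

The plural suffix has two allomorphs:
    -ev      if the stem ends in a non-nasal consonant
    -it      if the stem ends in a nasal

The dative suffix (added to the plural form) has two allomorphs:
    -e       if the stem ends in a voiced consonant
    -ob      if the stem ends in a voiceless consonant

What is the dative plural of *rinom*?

*rinom*: final consonant = /m/, a nasal → -it → *rinomit*.
Since the final consonant of the plural form *rinomit* is /t/ (voiceless), it takes -ob, giving *rinomitob*.

rinomitob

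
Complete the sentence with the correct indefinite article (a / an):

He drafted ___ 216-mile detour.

a

The indefinite article is chosen by the initial *sound* of the following word, not its spelling.
The number *216* is spoken "two hundred …", beginning with /tuː/ — a consonant sound.
So the article is *a*: He drafted a 216-mile detour.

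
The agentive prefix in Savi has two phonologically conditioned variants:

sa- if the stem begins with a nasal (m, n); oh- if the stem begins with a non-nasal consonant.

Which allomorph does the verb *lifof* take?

oh-

*lifof*: first consonant = /l/, non-nasal → oh-.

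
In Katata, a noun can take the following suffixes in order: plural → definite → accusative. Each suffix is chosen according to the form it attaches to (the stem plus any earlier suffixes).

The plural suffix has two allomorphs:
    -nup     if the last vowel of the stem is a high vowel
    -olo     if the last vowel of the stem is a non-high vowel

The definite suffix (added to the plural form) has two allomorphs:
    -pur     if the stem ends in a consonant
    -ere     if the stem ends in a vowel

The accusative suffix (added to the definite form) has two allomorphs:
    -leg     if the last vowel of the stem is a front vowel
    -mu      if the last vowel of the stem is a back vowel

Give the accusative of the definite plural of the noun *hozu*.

Since the last vowel of *hozu* is /u/ (a high vowel), it takes -nup, giving *hozunup*.
The plural form *hozunup*: final sound = /p/, a consonant → -pur → *hozunuppur*.
The last vowel of the definite form *hozunuppur* is /u/, which is a back vowel, so the accusative suffix is -mu, giving *hozunuppurmu*.

hozunuppurmu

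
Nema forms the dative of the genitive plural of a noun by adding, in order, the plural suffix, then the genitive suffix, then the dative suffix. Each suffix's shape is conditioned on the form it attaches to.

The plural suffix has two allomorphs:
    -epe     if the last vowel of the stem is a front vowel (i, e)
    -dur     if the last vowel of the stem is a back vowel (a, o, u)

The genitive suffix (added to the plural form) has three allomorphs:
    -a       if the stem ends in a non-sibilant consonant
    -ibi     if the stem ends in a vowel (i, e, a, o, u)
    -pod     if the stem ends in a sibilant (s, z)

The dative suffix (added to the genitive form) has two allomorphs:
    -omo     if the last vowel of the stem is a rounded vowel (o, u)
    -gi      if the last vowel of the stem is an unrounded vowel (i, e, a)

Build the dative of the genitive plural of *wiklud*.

The last vowel of *wiklud* is /u/, which is a back vowel, so the plural suffix is -dur, giving *wikluddur*.
The plural form *wikluddur* — final sound /r/ (a non-sibilant consonant) → -a → *wikluddura*.
The last vowel of the genitive form *wikluddura* is /a/, which is an unrounded vowel, so the dative suffix is -gi, giving *wikludduragi*.

wikludduragi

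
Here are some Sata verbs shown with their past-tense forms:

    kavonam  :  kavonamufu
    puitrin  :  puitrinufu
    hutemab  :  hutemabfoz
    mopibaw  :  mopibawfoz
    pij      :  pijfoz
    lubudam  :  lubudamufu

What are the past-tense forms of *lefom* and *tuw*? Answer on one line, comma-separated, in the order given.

The alternation tracks the final consonant of the stem — -ufu when the stem ends in a nasal (*kavonam*, *puitrin*, *lubudam*); -foz when the stem ends in a non-nasal consonant (*hutemab*, *mopibaw*, *pij*).
Since the final consonant of *lefom* is /m/ (a nasal), it takes -ufu, giving *lefomufu*.
Since the final consonant of *tuw* is /w/ (non-nasal), it takes -foz, giving *tuwfoz*.

lefomufu, tuwfoz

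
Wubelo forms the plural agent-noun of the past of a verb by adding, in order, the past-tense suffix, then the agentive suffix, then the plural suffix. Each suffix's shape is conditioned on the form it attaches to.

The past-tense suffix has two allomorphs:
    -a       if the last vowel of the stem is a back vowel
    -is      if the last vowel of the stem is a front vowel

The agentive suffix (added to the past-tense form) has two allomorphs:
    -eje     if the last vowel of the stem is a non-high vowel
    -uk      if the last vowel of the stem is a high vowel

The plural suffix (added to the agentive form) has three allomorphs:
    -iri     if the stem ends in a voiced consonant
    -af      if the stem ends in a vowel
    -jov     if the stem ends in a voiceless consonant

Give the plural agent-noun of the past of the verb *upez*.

upezisukjov

*upez*: last vowel = /e/, a front vowel → -is → *upezis*.
The past-tense form *upezis*: last vowel = /i/, a high vowel → -uk → *upezisuk*.
The final sound of the agentive form *upezisuk* is /k/, which is a voiceless consonant, so the plural suffix is -jov, giving *upezisukjov*.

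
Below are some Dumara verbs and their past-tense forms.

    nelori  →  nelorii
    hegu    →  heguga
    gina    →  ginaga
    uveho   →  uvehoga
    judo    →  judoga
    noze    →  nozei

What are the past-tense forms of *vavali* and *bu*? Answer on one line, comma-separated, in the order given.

vavalii, buga

The pattern is front/back vowel harmony: -i when the last vowel of the stem is a front vowel (*nelori*, *noze*); -ga when the last vowel of the stem is a back vowel (*hegu*, *gina*, *uveho*, *judo*).
*vavali* — last vowel /i/ (a front vowel) → -i → *vavalii*.
Since the last vowel of *bu* is /u/ (a back vowel), it takes -ga, giving *buga*.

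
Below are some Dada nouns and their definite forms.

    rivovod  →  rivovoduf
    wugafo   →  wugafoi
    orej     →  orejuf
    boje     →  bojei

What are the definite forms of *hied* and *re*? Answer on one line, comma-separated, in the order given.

hieduf, rei

The pattern is consonant vs. vowel: -uf when the stem ends in a consonant (*rivovod*, *orej*); -i when the stem ends in a vowel (*wugafo*, *boje*).
Since the final sound of *hied* is /d/ (a consonant), it takes -uf, giving *hieduf*.
The final sound of *re* is /e/, which is a vowel, so the suffix is -i, giving *rei*.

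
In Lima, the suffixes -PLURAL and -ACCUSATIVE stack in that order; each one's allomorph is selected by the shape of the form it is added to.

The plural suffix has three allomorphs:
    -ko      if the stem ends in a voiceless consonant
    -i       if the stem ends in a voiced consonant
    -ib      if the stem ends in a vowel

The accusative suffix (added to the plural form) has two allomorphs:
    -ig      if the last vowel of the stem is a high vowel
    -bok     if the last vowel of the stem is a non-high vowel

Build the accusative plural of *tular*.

tulariig

*tular*: final sound = /r/, a voiced consonant → -i → *tulari*.
Since the last vowel of the plural form *tulari* is /i/ (a high vowel), it takes -ig, giving *tulariig*.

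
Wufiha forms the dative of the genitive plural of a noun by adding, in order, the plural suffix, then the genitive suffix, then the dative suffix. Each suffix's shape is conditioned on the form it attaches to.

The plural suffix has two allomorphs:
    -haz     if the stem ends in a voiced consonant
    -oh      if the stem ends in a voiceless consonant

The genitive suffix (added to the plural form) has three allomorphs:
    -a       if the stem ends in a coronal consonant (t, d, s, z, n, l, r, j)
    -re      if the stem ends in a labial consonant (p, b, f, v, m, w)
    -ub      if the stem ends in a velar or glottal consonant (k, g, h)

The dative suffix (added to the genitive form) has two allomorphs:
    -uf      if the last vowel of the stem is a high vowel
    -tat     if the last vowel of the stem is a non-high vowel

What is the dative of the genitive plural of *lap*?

*lap* — final consonant /p/ (voiceless) → -oh → *lapoh*.
Since the final consonant of the plural form *lapoh* is /h/ (velar/glottal), it takes -ub, giving *lapohub*.
The last vowel of the genitive form *lapohub* is /u/, which is a high vowel, so the dative suffix is -uf, giving *lapohubuf*.

lapohubuf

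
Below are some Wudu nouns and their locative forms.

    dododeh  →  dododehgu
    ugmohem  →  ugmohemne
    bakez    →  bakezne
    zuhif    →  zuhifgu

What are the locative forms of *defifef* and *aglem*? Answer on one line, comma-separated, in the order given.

defifefgu, aglemne

The alternation tracks the final consonant of the stem — -gu when the stem ends in a voiceless consonant (*dododeh*, *zuhif*); -ne when the stem ends in a voiced consonant (*ugmohem*, *bakez*).
Since the final consonant of *defifef* is /f/ (voiceless), it takes -gu, giving *defifefgu*.
The final consonant of *aglem* is /m/, which is voiced, so the suffix is -ne, giving *aglemne*.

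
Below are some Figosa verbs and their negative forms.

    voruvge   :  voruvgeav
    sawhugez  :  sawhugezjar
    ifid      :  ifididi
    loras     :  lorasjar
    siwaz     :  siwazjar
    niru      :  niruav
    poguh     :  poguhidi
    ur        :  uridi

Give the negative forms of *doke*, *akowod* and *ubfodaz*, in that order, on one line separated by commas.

dokeav, akowodidi, ubfodazjar

Looking at the final sound of each stem: -jar when the stem ends in a sibilant (*sawhugez*, *loras*, *siwaz*); -idi when the stem ends in a non-sibilant consonant (*ifid*, *poguh*, *ur*); -av when the stem ends in a vowel (*voruvge*, *niru*).
The final sound of *doke* is /e/, which is a vowel, so the suffix is -av, giving *dokeav*.
*akowod* — final sound /d/ (a non-sibilant consonant) → -idi → *akowodidi*.
*ubfodaz* — final sound /z/ (a sibilant) → -jar → *ubfodazjar*.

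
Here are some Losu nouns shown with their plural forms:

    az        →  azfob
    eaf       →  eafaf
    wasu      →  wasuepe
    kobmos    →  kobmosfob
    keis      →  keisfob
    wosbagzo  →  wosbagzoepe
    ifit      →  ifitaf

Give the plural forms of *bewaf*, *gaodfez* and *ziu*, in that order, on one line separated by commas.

Looking at the final sound of each stem: -fob when the stem ends in a sibilant (*az*, *kobmos*, *keis*); -af when the stem ends in a non-sibilant consonant (*eaf*, *ifit*); -epe when the stem ends in a vowel (*wasu*, *wosbagzo*).
The final sound of *bewaf* is /f/, which is a non-sibilant consonant, so the suffix is -af, giving *bewafaf*.
Since the final sound of *gaodfez* is /z/ (a sibilant), it takes -fob, giving *gaodfezfob*.
Since the final sound of *ziu* is /u/ (a vowel), it takes -epe, giving *ziuepe*.

bewafaf, gaodfezfob, ziuepe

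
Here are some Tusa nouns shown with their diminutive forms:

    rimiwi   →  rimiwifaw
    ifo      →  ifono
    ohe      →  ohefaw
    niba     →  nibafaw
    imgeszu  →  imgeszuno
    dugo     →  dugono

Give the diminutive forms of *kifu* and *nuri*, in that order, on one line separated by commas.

The suffix is conditioned by the last vowel: -no when the last vowel of the stem is a rounded vowel (*ifo*, *imgeszu*, *dugo*); -faw when the last vowel of the stem is an unrounded vowel (*rimiwi*, *ohe*, *niba*).
*kifu*: last vowel = /u/, a rounded vowel → -no → *kifuno*.
*nuri* — last vowel /i/ (an unrounded vowel) → -faw → *nurifaw*.

kifuno, nurifaw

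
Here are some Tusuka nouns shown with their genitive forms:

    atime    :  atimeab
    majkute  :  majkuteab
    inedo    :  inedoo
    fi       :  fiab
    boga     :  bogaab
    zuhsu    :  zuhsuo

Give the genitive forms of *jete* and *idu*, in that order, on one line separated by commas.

The alternation tracks the last vowel of the stem — -o when the last vowel of the stem is a rounded vowel (*inedo*, *zuhsu*); -ab when the last vowel of the stem is an unrounded vowel (*atime*, *majkute*, *fi*, *boga*).
The last vowel of *jete* is /e/, which is an unrounded vowel, so the suffix is -ab, giving *jeteab*.
*idu* — last vowel /u/ (a rounded vowel) → -o → *iduo*.

jeteab, iduo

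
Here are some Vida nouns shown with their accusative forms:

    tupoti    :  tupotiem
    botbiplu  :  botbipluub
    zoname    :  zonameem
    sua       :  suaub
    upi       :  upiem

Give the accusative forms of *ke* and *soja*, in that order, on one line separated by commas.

The suffix is conditioned by the last vowel: -em when the last vowel of the stem is a front vowel (*tupoti*, *zoname*, *upi*); -ub when the last vowel of the stem is a back vowel (*botbiplu*, *sua*).
The last vowel of *ke* is /e/, which is a front vowel, so the suffix is -em, giving *keem*.
The last vowel of *soja* is /a/, which is a back vowel, so the suffix is -ub, giving *sojaub*.

keem, sojaub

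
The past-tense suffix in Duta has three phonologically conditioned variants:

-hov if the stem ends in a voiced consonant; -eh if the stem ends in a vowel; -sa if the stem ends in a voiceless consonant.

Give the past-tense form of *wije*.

The final sound of *wije* is /e/, which is a vowel, so the suffix is -eh, giving *wijeeh*.

wijeeh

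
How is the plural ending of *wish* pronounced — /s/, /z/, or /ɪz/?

The stem *wish* ends in a sibilant (/s, z, ʃ, ʒ, tʃ, dʒ/).
The plural suffix surfaces as /ɪz/ after sibilants, /s/ after other voiceless consonants, and /z/ after other voiced sounds.
So the plural -s on *wish* is pronounced /ɪz/.

/ɪz/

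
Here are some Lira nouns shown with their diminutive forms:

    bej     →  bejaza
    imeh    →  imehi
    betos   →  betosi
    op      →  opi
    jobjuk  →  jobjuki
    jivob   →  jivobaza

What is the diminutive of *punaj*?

Looking at the final consonant of each stem: -i when the stem ends in a voiceless consonant (*imeh*, *betos*, *op*, *jobjuk*); -aza when the stem ends in a voiced consonant (*bej*, *jivob*).
*punaj* — final consonant /j/ (voiced) → -aza → *punajaza*.

punajaza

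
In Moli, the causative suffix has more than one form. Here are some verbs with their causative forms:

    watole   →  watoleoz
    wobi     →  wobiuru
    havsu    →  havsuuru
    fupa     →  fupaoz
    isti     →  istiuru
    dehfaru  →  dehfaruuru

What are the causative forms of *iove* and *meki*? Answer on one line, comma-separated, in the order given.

ioveoz, mekiuru

The alternation tracks the last vowel of the stem — -uru when the last vowel of the stem is a high vowel (*wobi*, *havsu*, *isti*, *dehfaru*); -oz when the last vowel of the stem is a non-high vowel (*watole*, *fupa*).
Since the last vowel of *iove* is /e/ (a non-high vowel), it takes -oz, giving *ioveoz*.
Since the last vowel of *meki* is /i/ (a high vowel), it takes -uru, giving *mekiuru*.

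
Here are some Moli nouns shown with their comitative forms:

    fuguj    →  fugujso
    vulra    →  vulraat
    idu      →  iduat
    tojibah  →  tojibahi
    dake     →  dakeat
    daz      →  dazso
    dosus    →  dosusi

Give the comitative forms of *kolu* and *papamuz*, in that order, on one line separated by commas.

The suffix is conditioned by the final sound: -i when the stem ends in a voiceless consonant (*tojibah*, *dosus*); -so when the stem ends in a voiced consonant (*fuguj*, *daz*); -at when the stem ends in a vowel (*vulra*, *idu*, *dake*).
The final sound of *kolu* is /u/, which is a vowel, so the suffix is -at, giving *koluat*.
Since the final sound of *papamuz* is /z/ (a voiced consonant), it takes -so, giving *papamuzso*.

koluat, papamuzso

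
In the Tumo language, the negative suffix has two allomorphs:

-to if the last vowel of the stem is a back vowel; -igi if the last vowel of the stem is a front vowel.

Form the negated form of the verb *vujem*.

*vujem* — last vowel /e/ (a front vowel) → -igi → *vujemigi*.

vujemigi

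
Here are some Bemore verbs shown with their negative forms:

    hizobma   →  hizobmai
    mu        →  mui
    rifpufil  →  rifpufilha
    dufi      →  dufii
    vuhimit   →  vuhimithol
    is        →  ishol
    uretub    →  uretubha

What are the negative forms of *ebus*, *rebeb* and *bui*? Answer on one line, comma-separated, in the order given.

Looking at the final sound of each stem: -hol when the stem ends in a voiceless consonant (*vuhimit*, *is*); -ha when the stem ends in a voiced consonant (*rifpufil*, *uretub*); -i when the stem ends in a vowel (*hizobma*, *mu*, *dufi*).
*ebus*: final sound = /s/, a voiceless consonant → -hol → *ebushol*.
The final sound of *rebeb* is /b/, which is a voiced consonant, so the suffix is -ha, giving *rebebha*.
*bui*: final sound = /i/, a vowel → -i → *buii*.

ebushol, rebebha, buii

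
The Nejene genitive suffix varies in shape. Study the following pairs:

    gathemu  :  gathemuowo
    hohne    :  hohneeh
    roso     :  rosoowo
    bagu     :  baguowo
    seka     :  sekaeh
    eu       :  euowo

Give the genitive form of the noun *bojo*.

bojoowo

Looking at the last vowel of each stem: -owo when the last vowel of the stem is a rounded vowel (*gathemu*, *roso*, *bagu*, *eu*); -eh when the last vowel of the stem is an unrounded vowel (*hohne*, *seka*).
Since the last vowel of *bojo* is /o/ (a rounded vowel), it takes -owo, giving *bojoowo*.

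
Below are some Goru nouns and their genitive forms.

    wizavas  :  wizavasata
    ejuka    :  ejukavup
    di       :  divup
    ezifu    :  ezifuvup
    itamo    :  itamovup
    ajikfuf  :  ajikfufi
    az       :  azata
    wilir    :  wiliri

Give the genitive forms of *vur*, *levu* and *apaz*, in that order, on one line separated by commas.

vuri, levuvup, apazata

The alternation tracks the final sound of the stem — -ata when the stem ends in a sibilant (*wizavas*, *az*); -i when the stem ends in a non-sibilant consonant (*ajikfuf*, *wilir*); -vup when the stem ends in a vowel (*ejuka*, *di*, *ezifu*, *itamo*).
Since the final sound of *vur* is /r/ (a non-sibilant consonant), it takes -i, giving *vuri*.
*levu*: final sound = /u/, a vowel → -vup → *levuvup*.
*apaz* — final sound /z/ (a sibilant) → -ata → *apazata*.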